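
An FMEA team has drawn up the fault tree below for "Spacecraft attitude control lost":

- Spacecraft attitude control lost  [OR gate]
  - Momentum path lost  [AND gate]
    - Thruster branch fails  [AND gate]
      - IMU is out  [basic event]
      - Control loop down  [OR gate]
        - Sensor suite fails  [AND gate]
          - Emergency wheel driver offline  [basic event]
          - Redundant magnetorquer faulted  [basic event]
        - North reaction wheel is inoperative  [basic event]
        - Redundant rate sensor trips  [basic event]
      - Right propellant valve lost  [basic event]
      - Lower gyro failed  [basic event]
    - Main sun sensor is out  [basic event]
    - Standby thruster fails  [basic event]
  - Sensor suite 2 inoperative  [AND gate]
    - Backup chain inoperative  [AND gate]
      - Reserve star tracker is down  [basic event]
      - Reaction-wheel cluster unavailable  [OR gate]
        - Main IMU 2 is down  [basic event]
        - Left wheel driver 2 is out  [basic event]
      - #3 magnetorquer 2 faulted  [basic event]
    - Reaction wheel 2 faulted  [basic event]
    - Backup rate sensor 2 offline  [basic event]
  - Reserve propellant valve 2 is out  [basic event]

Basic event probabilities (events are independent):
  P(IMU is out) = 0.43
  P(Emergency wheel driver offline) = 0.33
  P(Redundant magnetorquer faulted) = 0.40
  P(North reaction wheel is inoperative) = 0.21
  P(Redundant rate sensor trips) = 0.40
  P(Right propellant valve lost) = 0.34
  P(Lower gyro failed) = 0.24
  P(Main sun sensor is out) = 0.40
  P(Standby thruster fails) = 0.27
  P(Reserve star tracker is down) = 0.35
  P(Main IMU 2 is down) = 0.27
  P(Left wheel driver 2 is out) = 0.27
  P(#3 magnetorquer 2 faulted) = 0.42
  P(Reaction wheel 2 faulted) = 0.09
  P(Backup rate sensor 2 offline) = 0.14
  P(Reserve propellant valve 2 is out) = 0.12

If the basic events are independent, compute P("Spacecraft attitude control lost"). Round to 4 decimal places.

0.1227

P(Sensor suite fails) [AND] = 0.33 × 0.40 = 0.132000
P(Control loop down) [OR] = 1 − (1−0.132000) × (1−0.21) × (1−0.40) = 0.588568
P(Thruster branch fails) [AND] = 0.43 × 0.588568 × 0.34 × 0.24 = 0.020652
P(Momentum path lost) [AND] = 0.020652 × 0.40 × 0.27 = 0.002230
P(Reaction-wheel cluster unavailable) [OR] = 1 − (1−0.27) × (1−0.27) = 0.467100
P(Backup chain inoperative) [AND] = 0.35 × 0.467100 × 0.42 = 0.068664
P(Sensor suite 2 inoperative) [AND] = 0.068664 × 0.09 × 0.14 = 0.000865
P(Spacecraft attitude control lost) [OR] = 1 − (1−0.002230) × (1−0.000865) × (1−0.12) = 0.122722
Rounded to 4 decimal places: P(Spacecraft attitude control lost) ≈ 0.1227.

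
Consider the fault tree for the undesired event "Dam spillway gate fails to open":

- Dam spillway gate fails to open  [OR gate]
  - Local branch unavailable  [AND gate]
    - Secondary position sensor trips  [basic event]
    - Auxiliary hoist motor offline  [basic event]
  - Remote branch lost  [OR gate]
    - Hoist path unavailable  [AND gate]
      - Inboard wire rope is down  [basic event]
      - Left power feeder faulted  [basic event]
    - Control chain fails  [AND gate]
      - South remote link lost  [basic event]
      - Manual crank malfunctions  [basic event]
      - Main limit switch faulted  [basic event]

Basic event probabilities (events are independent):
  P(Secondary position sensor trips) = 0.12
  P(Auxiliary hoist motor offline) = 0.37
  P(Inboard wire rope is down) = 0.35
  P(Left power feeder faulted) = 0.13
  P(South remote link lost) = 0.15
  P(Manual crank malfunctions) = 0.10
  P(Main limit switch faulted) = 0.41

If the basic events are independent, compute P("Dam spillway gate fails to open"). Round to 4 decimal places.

0.0935

P(Local branch unavailable) [AND] = 0.12 × 0.37 = 0.044400
P(Hoist path unavailable) [AND] = 0.35 × 0.13 = 0.045500
P(Control chain fails) [AND] = 0.15 × 0.10 × 0.41 = 0.006150
P(Remote branch lost) [OR] = 1 − (1−0.045500) × (1−0.006150) = 0.051370
P(Dam spillway gate fails to open) [OR] = 1 − (1−0.044400) × (1−0.051370) = 0.093489
Rounded to 4 decimal places: P(Dam spillway gate fails to open) ≈ 0.0935.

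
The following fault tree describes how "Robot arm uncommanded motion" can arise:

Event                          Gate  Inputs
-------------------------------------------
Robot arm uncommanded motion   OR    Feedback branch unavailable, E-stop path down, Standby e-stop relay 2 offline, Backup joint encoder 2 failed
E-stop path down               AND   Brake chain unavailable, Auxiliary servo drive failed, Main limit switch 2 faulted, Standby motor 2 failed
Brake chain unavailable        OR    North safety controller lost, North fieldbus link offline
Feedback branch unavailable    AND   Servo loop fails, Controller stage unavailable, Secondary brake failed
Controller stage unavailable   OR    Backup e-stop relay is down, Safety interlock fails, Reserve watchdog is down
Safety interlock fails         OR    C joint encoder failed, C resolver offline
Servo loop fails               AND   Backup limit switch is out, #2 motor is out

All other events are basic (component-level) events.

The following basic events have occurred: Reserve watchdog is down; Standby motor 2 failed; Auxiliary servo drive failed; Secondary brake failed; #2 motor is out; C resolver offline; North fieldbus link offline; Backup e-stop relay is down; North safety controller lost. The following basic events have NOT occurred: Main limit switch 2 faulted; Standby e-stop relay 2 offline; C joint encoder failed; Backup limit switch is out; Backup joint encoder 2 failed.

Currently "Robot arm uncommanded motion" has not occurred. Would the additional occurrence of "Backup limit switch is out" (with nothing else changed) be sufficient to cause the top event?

Yes

Counterfactual: set "Backup limit switch is out" to occurred.
Servo loop fails [AND]: Backup limit switch is out=occurs, #2 motor is out=occurs → all inputs occur → occurs.
Safety interlock fails [OR]: C joint encoder failed=not, C resolver offline=occurs → at least one input occurs → occurs.
Controller stage unavailable [OR]: Backup e-stop relay is down=occurs, Safety interlock fails=occurs, Reserve watchdog is down=occurs → at least one input occurs → occurs.
Feedback branch unavailable [AND]: Servo loop fails=occurs, Controller stage unavailable=occurs, Secondary brake failed=occurs → all inputs occur → occurs.
Brake chain unavailable [OR]: North safety controller lost=occurs, North fieldbus link offline=occurs → at least one input occurs → occurs.
E-stop path down [AND]: Brake chain unavailable=occurs, Auxiliary servo drive failed=occurs, Main limit switch 2 faulted=not, Standby motor 2 failed=occurs → not all inputs occur → does not occur.
Robot arm uncommanded motion [OR]: Feedback branch unavailable=occurs, E-stop path down=not, Standby e-stop relay 2 offline=not, Backup joint encoder 2 failed=not → at least one input occurs → occurs.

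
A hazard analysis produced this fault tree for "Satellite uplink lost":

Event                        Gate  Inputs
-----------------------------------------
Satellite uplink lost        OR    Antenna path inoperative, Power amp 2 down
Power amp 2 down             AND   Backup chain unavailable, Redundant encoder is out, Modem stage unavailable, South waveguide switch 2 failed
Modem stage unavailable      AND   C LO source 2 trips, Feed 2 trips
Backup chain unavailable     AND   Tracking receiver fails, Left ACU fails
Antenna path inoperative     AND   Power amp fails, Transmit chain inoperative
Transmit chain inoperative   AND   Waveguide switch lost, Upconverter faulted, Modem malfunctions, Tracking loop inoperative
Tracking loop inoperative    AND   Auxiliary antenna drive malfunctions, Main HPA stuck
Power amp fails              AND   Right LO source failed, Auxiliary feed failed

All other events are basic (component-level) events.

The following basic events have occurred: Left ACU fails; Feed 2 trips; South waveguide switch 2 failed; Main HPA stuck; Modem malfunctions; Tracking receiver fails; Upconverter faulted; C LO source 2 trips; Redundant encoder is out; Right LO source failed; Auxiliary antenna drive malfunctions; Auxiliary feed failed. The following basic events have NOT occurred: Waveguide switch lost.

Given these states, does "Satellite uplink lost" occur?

Yes

Power amp fails [AND]: Right LO source failed=occurs, Auxiliary feed failed=occurs → all inputs occur → occurs.
Tracking loop inoperative [AND]: Auxiliary antenna drive malfunctions=occurs, Main HPA stuck=occurs → all inputs occur → occurs.
Transmit chain inoperative [AND]: Waveguide switch lost=not, Upconverter faulted=occurs, Modem malfunctions=occurs, Tracking loop inoperative=occurs → not all inputs occur → does not occur.
Antenna path inoperative [AND]: Power amp fails=occurs, Transmit chain inoperative=not → not all inputs occur → does not occur.
Backup chain unavailable [AND]: Tracking receiver fails=occurs, Left ACU fails=occurs → all inputs occur → occurs.
Modem stage unavailable [AND]: C LO source 2 trips=occurs, Feed 2 trips=occurs → all inputs occur → occurs.
Power amp 2 down [AND]: Backup chain unavailable=occurs, Redundant encoder is out=occurs, Modem stage unavailable=occurs, South waveguide switch 2 failed=occurs → all inputs occur → occurs.
Satellite uplink lost [OR]: Antenna path inoperative=not, Power amp 2 down=occurs → at least one input occurs → occurs.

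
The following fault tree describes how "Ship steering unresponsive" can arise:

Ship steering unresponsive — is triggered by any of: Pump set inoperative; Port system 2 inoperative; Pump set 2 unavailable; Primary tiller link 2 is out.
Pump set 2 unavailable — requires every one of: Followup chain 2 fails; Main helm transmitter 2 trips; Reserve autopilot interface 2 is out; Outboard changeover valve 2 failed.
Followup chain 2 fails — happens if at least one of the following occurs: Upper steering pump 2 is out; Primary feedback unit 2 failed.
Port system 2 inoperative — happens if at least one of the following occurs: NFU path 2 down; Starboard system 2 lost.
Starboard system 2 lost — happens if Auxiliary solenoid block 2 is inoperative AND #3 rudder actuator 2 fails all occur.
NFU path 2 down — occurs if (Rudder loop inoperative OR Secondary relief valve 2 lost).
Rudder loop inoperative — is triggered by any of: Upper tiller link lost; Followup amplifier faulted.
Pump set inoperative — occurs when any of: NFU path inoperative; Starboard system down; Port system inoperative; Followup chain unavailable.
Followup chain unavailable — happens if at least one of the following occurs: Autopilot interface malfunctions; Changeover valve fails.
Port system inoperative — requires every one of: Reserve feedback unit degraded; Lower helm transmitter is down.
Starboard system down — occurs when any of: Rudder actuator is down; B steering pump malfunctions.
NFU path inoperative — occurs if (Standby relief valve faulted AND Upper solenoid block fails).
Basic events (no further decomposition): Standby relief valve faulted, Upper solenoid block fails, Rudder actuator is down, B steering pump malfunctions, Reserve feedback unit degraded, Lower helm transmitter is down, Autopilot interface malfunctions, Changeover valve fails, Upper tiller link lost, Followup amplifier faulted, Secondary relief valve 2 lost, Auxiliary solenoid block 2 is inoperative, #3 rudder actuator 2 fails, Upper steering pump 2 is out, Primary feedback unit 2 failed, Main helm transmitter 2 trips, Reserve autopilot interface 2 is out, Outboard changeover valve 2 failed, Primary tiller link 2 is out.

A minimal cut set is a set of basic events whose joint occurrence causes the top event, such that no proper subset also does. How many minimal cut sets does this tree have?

NFU path inoperative [AND]: one cut set from each child combined → 1 × 1 = 1 cut set(s).
Starboard system down [OR]: union of children's cut sets → 2 cut set(s).
Port system inoperative [AND]: one cut set from each child combined → 1 × 1 = 1 cut set(s).
Followup chain unavailable [OR]: union of children's cut sets → 2 cut set(s).
Pump set inoperative [OR]: union of children's cut sets → 6 cut set(s).
Rudder loop inoperative [OR]: union of children's cut sets → 2 cut set(s).
NFU path 2 down [OR]: union of children's cut sets → 3 cut set(s).
Starboard system 2 lost [AND]: one cut set from each child combined → 1 × 1 = 1 cut set(s).
Port system 2 inoperative [OR]: union of children's cut sets → 4 cut set(s).
Followup chain 2 fails [OR]: union of children's cut sets → 2 cut set(s).
Pump set 2 unavailable [AND]: one cut set from each child combined → 2 × 1 × 1 × 1 = 2 cut set(s).
Ship steering unresponsive [OR]: union of children's cut sets → 13 cut set(s).

13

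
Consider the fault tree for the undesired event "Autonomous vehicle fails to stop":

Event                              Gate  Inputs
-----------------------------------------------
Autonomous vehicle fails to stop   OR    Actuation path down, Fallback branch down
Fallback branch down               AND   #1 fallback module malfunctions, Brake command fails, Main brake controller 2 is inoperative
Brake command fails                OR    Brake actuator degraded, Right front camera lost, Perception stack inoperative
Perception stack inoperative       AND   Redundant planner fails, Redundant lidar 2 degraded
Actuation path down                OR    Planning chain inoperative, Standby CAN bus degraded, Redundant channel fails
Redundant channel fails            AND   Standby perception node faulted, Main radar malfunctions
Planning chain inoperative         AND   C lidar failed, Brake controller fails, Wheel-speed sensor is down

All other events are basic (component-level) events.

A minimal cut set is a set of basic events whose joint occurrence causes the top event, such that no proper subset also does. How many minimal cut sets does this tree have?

6

Planning chain inoperative [AND]: one cut set from each child combined → 1 × 1 × 1 = 1 cut set(s).
Redundant channel fails [AND]: one cut set from each child combined → 1 × 1 = 1 cut set(s).
Actuation path down [OR]: union of children's cut sets → 3 cut set(s).
Perception stack inoperative [AND]: one cut set from each child combined → 1 × 1 = 1 cut set(s).
Brake command fails [OR]: union of children's cut sets → 3 cut set(s).
Fallback branch down [AND]: one cut set from each child combined → 1 × 3 × 1 = 3 cut set(s).
Autonomous vehicle fails to stop [OR]: union of children's cut sets → 6 cut set(s).
Minimal cut sets: {Brake controller fails, C lidar failed, Wheel-speed sensor is down}; {Standby CAN bus degraded}; {Main radar malfunctions, Standby perception node faulted}; {#1 fallback module malfunctions, Brake actuator degraded, Main brake controller 2 is inoperative}; {#1 fallback module malfunctions, Main brake controller 2 is inoperative, Right front camera lost}; {#1 fallback module malfunctions, Main brake controller 2 is inoperative, Redundant lidar 2 degraded, Redundant planner fails}.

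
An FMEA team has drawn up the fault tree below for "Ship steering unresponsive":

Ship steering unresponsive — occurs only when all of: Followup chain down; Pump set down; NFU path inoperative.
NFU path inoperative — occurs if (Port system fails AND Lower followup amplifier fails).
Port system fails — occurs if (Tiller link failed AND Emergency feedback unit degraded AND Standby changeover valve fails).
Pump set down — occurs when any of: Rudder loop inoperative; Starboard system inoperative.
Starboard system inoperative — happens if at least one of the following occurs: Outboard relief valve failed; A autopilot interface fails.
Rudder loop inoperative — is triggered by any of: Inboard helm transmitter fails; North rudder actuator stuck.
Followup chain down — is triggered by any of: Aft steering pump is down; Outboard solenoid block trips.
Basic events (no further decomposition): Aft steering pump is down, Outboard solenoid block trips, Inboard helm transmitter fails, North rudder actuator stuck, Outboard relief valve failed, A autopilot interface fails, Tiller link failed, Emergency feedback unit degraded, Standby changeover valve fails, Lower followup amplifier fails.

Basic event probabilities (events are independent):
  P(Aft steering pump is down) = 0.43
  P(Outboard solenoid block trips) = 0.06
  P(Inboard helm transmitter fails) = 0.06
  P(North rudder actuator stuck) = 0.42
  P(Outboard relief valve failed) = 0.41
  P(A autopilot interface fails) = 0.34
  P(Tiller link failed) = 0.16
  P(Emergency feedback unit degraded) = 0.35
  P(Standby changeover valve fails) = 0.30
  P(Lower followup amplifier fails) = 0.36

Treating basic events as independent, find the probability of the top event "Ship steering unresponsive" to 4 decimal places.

0.0022

P(Followup chain down) [OR] = 1 − (1−0.43) × (1−0.06) = 0.464200
P(Rudder loop inoperative) [OR] = 1 − (1−0.06) × (1−0.42) = 0.454800
P(Starboard system inoperative) [OR] = 1 − (1−0.41) × (1−0.34) = 0.610600
P(Pump set down) [OR] = 1 − (1−0.454800) × (1−0.610600) = 0.787699
P(Port system fails) [AND] = 0.16 × 0.35 × 0.30 = 0.016800
P(NFU path inoperative) [AND] = 0.016800 × 0.36 = 0.006048
P(Ship steering unresponsive) [AND] = 0.464200 × 0.787699 × 0.006048 = 0.002211
Rounded to 4 decimal places: P(Ship steering unresponsive) ≈ 0.0022.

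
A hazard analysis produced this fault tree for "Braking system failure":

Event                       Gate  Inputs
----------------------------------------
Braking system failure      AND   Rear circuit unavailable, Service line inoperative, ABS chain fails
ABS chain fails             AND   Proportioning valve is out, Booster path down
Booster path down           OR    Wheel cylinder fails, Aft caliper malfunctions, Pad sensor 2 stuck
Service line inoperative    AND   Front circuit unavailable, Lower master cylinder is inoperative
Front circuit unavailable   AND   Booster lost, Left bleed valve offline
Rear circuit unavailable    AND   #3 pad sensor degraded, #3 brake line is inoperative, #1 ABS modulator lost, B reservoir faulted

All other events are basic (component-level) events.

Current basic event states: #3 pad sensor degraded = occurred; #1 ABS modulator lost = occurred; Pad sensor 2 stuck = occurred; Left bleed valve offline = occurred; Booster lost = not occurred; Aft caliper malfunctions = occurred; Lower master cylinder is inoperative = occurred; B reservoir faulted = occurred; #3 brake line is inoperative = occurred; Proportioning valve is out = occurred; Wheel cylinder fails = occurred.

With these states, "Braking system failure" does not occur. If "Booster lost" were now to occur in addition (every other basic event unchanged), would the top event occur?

Yes

Counterfactual: set "Booster lost" to occurred.
Rear circuit unavailable [AND]: #3 pad sensor degraded=occurs, #3 brake line is inoperative=occurs, #1 ABS modulator lost=occurs, B reservoir faulted=occurs → all inputs occur → occurs.
Front circuit unavailable [AND]: Booster lost=occurs, Left bleed valve offline=occurs → all inputs occur → occurs.
Service line inoperative [AND]: Front circuit unavailable=occurs, Lower master cylinder is inoperative=occurs → all inputs occur → occurs.
Booster path down [OR]: Wheel cylinder fails=occurs, Aft caliper malfunctions=occurs, Pad sensor 2 stuck=occurs → at least one input occurs → occurs.
ABS chain fails [AND]: Proportioning valve is out=occurs, Booster path down=occurs → all inputs occur → occurs.
Braking system failure [AND]: Rear circuit unavailable=occurs, Service line inoperative=occurs, ABS chain fails=occurs → all inputs occur → occurs.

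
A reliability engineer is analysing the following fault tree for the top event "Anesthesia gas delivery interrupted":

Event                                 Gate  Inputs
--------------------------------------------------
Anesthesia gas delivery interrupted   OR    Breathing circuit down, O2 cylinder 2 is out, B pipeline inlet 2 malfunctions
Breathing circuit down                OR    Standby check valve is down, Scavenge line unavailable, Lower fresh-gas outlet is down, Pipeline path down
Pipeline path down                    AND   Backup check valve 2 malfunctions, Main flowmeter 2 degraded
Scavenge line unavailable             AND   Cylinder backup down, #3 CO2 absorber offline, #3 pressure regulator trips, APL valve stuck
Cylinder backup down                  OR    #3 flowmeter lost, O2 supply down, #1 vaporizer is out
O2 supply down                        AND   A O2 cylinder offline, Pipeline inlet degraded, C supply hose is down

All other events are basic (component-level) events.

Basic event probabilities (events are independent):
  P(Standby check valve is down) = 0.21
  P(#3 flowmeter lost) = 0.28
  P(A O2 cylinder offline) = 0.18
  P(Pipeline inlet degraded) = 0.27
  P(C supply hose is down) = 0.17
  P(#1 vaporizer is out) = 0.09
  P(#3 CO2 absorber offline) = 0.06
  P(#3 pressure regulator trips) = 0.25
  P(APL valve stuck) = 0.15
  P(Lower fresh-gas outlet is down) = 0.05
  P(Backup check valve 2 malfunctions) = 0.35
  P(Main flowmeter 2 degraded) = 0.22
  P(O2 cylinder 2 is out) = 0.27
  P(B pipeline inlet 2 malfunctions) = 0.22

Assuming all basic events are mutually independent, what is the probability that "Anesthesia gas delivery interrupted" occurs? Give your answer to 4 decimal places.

P(O2 supply down) [AND] = 0.18 × 0.27 × 0.17 = 0.008262
P(Cylinder backup down) [OR] = 1 − (1−0.28) × (1−0.008262) × (1−0.09) = 0.350213
P(Scavenge line unavailable) [AND] = 0.350213 × 0.06 × 0.25 × 0.15 = 0.000788
P(Pipeline path down) [AND] = 0.35 × 0.22 = 0.077000
P(Breathing circuit down) [OR] = 1 − (1−0.21) × (1−0.000788) × (1−0.05) × (1−0.077000) = 0.307834
P(Anesthesia gas delivery interrupted) [OR] = 1 − (1−0.307834) × (1−0.27) × (1−0.22) = 0.605881
Rounded to 4 decimal places: P(Anesthesia gas delivery interrupted) ≈ 0.6059.

0.6059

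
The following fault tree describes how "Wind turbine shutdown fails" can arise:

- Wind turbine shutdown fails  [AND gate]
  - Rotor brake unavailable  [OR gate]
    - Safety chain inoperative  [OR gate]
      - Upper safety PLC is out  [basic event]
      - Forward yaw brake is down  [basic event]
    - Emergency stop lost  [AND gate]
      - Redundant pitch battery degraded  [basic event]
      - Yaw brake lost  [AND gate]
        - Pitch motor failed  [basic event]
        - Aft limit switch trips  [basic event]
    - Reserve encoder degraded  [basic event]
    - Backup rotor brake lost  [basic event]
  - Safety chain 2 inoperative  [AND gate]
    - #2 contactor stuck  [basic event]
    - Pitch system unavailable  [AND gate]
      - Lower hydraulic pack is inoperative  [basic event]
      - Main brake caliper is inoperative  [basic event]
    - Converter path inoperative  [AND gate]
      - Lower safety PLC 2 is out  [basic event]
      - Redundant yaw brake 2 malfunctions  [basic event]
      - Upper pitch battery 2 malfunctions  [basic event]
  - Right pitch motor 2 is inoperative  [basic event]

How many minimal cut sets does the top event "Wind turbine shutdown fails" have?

5

Safety chain inoperative [OR]: union of children's cut sets → 2 cut set(s).
Yaw brake lost [AND]: one cut set from each child combined → 1 × 1 = 1 cut set(s).
Emergency stop lost [AND]: one cut set from each child combined → 1 × 1 = 1 cut set(s).
Rotor brake unavailable [OR]: union of children's cut sets → 5 cut set(s).
Pitch system unavailable [AND]: one cut set from each child combined → 1 × 1 = 1 cut set(s).
Converter path inoperative [AND]: one cut set from each child combined → 1 × 1 × 1 = 1 cut set(s).
Safety chain 2 inoperative [AND]: one cut set from each child combined → 1 × 1 × 1 = 1 cut set(s).
Wind turbine shutdown fails [AND]: one cut set from each child combined → 5 × 1 × 1 = 5 cut set(s).
Minimal cut sets: {#2 contactor stuck, Lower hydraulic pack is inoperative, Lower safety PLC 2 is out, Main brake caliper is inoperative, Redundant yaw brake 2 malfunctions, Right pitch motor 2 is inoperative, Upper pitch battery 2 malfunctions, Upper safety PLC is out}; {#2 contactor stuck, Forward yaw brake is down, Lower hydraulic pack is inoperative, Lower safety PLC 2 is out, Main brake caliper is inoperative, Redundant yaw brake 2 malfunctions, Right pitch motor 2 is inoperative, Upper pitch battery 2 malfunctions}; {#2 contactor stuck, Aft limit switch trips, Lower hydraulic pack is inoperative, Lower safety PLC 2 is out, Main brake caliper is inoperative, Pitch motor failed, Redundant pitch battery degraded, Redundant yaw brake 2 malfunctions, Right pitch motor 2 is inoperative, Upper pitch battery 2 malfunctions}; {#2 contactor stuck, Lower hydraulic pack is inoperative, Lower safety PLC 2 is out, Main brake caliper is inoperative, Redundant yaw brake 2 malfunctions, Reserve encoder degraded, Right pitch motor 2 is inoperative, Upper pitch battery 2 malfunctions}; {#2 contactor stuck, Backup rotor brake lost, Lower hydraulic pack is inoperative, Lower safety PLC 2 is out, Main brake caliper is inoperative, Redundant yaw brake 2 malfunctions, Right pitch motor 2 is inoperative, Upper pitch battery 2 malfunctions}.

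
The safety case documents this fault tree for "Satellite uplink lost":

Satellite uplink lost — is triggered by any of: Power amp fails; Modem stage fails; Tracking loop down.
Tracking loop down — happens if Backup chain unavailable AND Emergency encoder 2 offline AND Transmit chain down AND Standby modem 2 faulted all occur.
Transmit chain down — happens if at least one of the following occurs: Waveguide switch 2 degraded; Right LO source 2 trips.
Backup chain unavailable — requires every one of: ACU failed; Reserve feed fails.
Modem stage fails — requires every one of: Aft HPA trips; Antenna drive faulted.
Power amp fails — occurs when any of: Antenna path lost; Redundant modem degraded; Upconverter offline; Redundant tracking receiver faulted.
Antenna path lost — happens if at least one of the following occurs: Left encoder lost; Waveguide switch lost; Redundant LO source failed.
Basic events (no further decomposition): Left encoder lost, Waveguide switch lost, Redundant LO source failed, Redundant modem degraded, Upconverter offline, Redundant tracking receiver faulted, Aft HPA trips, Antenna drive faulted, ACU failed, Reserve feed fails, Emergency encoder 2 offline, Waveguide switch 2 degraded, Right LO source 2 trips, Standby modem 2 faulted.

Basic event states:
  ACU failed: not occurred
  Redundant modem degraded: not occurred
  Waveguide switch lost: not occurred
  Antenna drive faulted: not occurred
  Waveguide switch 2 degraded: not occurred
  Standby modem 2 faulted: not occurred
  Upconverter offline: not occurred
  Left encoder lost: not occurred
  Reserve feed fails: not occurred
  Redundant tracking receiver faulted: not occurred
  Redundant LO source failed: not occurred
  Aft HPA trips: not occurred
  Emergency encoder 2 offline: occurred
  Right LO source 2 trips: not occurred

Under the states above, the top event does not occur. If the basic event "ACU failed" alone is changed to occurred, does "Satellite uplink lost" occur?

Counterfactual: set "ACU failed" to occurred.
Antenna path lost [OR]: Left encoder lost=not, Waveguide switch lost=not, Redundant LO source failed=not → no input occurs → does not occur.
Power amp fails [OR]: Antenna path lost=not, Redundant modem degraded=not, Upconverter offline=not, Redundant tracking receiver faulted=not → no input occurs → does not occur.
Modem stage fails [AND]: Aft HPA trips=not, Antenna drive faulted=not → not all inputs occur → does not occur.
Backup chain unavailable [AND]: ACU failed=occurs, Reserve feed fails=not → not all inputs occur → does not occur.
Transmit chain down [OR]: Waveguide switch 2 degraded=not, Right LO source 2 trips=not → no input occurs → does not occur.
Tracking loop down [AND]: Backup chain unavailable=not, Emergency encoder 2 offline=occurs, Transmit chain down=not, Standby modem 2 faulted=not → not all inputs occur → does not occur.
Satellite uplink lost [OR]: Power amp fails=not, Modem stage fails=not, Tracking loop down=not → no input occurs → does not occur.

No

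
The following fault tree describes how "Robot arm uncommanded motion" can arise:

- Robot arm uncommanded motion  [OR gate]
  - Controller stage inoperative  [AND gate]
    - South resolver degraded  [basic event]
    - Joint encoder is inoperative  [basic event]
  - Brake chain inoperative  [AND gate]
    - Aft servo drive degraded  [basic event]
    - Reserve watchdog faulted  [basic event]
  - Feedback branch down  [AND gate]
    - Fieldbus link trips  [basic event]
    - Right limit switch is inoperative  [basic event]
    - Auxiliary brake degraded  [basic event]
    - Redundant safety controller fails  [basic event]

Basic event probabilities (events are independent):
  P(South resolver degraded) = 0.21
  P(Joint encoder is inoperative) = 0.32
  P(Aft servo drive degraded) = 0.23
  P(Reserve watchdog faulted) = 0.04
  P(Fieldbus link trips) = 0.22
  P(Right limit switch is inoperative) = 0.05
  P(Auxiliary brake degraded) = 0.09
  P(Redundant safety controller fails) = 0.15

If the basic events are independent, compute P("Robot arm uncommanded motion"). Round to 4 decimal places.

P(Controller stage inoperative) [AND] = 0.21 × 0.32 = 0.067200
P(Brake chain inoperative) [AND] = 0.23 × 0.04 = 0.009200
P(Feedback branch down) [AND] = 0.22 × 0.05 × 0.09 × 0.15 = 0.000149
P(Robot arm uncommanded motion) [OR] = 1 − (1−0.067200) × (1−0.009200) × (1−0.000149) = 0.075919
Rounded to 4 decimal places: P(Robot arm uncommanded motion) ≈ 0.0759.

0.0759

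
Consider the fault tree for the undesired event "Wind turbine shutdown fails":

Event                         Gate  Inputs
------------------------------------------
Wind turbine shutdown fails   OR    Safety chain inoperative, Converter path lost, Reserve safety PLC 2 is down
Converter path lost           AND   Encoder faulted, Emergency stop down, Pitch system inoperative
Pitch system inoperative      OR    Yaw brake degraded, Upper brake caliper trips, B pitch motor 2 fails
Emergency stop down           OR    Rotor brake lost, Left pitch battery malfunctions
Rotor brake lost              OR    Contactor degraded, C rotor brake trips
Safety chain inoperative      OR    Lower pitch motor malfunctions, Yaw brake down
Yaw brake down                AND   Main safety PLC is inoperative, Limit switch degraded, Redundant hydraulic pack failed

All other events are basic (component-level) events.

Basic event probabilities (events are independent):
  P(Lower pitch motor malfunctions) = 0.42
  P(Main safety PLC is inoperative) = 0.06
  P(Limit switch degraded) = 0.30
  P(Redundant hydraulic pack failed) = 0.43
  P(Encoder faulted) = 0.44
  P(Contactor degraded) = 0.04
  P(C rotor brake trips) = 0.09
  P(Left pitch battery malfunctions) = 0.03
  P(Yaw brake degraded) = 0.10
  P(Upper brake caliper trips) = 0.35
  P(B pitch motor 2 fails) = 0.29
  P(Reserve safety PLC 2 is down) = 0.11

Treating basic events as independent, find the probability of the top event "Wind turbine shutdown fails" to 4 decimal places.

P(Yaw brake down) [AND] = 0.06 × 0.30 × 0.43 = 0.007740
P(Safety chain inoperative) [OR] = 1 − (1−0.42) × (1−0.007740) = 0.424489
P(Rotor brake lost) [OR] = 1 − (1−0.04) × (1−0.09) = 0.126400
P(Emergency stop down) [OR] = 1 − (1−0.126400) × (1−0.03) = 0.152608
P(Pitch system inoperative) [OR] = 1 − (1−0.10) × (1−0.35) × (1−0.29) = 0.584650
P(Converter path lost) [AND] = 0.44 × 0.152608 × 0.584650 = 0.039258
P(Wind turbine shutdown fails) [OR] = 1 − (1−0.424489) × (1−0.039258) × (1−0.11) = 0.507903
Rounded to 4 decimal places: P(Wind turbine shutdown fails) ≈ 0.5079.

0.5079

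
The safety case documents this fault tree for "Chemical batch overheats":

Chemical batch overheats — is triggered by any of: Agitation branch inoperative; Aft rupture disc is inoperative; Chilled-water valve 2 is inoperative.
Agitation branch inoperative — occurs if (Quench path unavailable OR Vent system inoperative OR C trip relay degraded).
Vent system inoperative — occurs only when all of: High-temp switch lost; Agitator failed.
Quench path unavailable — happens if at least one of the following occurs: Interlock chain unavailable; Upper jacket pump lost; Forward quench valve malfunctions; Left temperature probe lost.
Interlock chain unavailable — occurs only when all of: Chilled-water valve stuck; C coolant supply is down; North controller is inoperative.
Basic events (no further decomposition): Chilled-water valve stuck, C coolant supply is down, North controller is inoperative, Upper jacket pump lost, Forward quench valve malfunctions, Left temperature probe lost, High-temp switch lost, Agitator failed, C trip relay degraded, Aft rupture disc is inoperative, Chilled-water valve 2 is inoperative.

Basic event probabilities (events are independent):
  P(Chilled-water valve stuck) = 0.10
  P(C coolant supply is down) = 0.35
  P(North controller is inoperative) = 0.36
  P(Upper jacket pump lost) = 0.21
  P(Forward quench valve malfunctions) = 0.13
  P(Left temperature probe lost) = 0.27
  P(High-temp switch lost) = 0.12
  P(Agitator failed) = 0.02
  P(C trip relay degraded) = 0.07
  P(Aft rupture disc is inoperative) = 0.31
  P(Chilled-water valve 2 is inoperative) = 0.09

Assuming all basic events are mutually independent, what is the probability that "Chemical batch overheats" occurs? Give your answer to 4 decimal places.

P(Interlock chain unavailable) [AND] = 0.10 × 0.35 × 0.36 = 0.012600
P(Quench path unavailable) [OR] = 1 − (1−0.012600) × (1−0.21) × (1−0.13) × (1−0.27) = 0.504593
P(Vent system inoperative) [AND] = 0.12 × 0.02 = 0.002400
P(Agitation branch inoperative) [OR] = 1 − (1−0.504593) × (1−0.002400) × (1−0.07) = 0.540377
P(Chemical batch overheats) [OR] = 1 − (1−0.540377) × (1−0.31) × (1−0.09) = 0.711403
Rounded to 4 decimal places: P(Chemical batch overheats) ≈ 0.7114.

0.7114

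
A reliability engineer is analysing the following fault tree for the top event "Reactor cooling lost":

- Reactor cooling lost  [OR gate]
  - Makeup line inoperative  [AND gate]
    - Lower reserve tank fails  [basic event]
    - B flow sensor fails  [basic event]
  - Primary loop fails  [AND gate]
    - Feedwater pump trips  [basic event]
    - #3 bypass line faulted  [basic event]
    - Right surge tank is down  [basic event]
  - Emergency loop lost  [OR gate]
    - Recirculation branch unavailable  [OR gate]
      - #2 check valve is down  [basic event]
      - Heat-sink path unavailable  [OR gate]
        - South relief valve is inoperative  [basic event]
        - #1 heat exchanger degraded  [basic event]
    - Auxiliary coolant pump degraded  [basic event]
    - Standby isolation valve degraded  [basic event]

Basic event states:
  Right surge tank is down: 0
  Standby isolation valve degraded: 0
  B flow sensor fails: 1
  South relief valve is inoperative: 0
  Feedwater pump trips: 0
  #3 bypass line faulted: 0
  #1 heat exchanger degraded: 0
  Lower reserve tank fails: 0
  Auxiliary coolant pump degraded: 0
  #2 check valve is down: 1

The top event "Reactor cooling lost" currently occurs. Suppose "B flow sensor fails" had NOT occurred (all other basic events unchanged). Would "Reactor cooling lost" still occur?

Counterfactual: set "B flow sensor fails" to not occurred.
Makeup line inoperative [AND]: Lower reserve tank fails=not, B flow sensor fails=not → not all inputs occur → does not occur.
Primary loop fails [AND]: Feedwater pump trips=not, #3 bypass line faulted=not, Right surge tank is down=not → not all inputs occur → does not occur.
Heat-sink path unavailable [OR]: South relief valve is inoperative=not, #1 heat exchanger degraded=not → no input occurs → does not occur.
Recirculation branch unavailable [OR]: #2 check valve is down=occurs, Heat-sink path unavailable=not → at least one input occurs → occurs.
Emergency loop lost [OR]: Recirculation branch unavailable=occurs, Auxiliary coolant pump degraded=not, Standby isolation valve degraded=not → at least one input occurs → occurs.
Reactor cooling lost [OR]: Makeup line inoperative=not, Primary loop fails=not, Emergency loop lost=occurs → at least one input occurs → occurs.

Yes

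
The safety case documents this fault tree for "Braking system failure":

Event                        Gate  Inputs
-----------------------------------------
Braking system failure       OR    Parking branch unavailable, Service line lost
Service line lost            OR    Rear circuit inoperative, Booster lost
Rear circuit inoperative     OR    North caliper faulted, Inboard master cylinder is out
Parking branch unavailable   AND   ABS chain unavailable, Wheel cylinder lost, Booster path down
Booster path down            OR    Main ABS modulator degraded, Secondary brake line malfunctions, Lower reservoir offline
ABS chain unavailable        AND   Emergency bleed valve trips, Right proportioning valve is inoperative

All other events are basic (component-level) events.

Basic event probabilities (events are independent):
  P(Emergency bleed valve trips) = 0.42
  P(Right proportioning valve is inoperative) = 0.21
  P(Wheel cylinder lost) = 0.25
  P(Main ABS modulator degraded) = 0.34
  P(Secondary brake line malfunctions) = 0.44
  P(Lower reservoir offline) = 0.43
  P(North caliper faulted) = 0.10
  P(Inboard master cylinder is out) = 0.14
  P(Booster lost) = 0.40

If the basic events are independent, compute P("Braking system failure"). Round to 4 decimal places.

P(ABS chain unavailable) [AND] = 0.42 × 0.21 = 0.088200
P(Booster path down) [OR] = 1 − (1−0.34) × (1−0.44) × (1−0.43) = 0.789328
P(Parking branch unavailable) [AND] = 0.088200 × 0.25 × 0.789328 = 0.017405
P(Rear circuit inoperative) [OR] = 1 − (1−0.10) × (1−0.14) = 0.226000
P(Service line lost) [OR] = 1 − (1−0.226000) × (1−0.40) = 0.535600
P(Braking system failure) [OR] = 1 − (1−0.017405) × (1−0.535600) = 0.543683
Rounded to 4 decimal places: P(Braking system failure) ≈ 0.5437.

0.5437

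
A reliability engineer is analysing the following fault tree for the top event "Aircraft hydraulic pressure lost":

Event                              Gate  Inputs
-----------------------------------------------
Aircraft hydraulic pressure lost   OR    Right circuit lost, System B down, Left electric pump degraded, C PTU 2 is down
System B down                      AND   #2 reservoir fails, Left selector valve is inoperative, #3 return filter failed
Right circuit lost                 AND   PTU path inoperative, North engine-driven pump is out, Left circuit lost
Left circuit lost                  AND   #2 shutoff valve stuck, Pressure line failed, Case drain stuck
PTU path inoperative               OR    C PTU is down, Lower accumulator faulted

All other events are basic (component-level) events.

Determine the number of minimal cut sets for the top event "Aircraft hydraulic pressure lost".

PTU path inoperative [OR]: union of children's cut sets → 2 cut set(s).
Left circuit lost [AND]: one cut set from each child combined → 1 × 1 × 1 = 1 cut set(s).
Right circuit lost [AND]: one cut set from each child combined → 2 × 1 × 1 = 2 cut set(s).
System B down [AND]: one cut set from each child combined → 1 × 1 × 1 = 1 cut set(s).
Aircraft hydraulic pressure lost [OR]: union of children's cut sets → 5 cut set(s).
Minimal cut sets: {#2 shutoff valve stuck, C PTU is down, Case drain stuck, North engine-driven pump is out, Pressure line failed}; {#2 shutoff valve stuck, Case drain stuck, Lower accumulator faulted, North engine-driven pump is out, Pressure line failed}; {#2 reservoir fails, #3 return filter failed, Left selector valve is inoperative}; {Left electric pump degraded}; {C PTU 2 is down}.

5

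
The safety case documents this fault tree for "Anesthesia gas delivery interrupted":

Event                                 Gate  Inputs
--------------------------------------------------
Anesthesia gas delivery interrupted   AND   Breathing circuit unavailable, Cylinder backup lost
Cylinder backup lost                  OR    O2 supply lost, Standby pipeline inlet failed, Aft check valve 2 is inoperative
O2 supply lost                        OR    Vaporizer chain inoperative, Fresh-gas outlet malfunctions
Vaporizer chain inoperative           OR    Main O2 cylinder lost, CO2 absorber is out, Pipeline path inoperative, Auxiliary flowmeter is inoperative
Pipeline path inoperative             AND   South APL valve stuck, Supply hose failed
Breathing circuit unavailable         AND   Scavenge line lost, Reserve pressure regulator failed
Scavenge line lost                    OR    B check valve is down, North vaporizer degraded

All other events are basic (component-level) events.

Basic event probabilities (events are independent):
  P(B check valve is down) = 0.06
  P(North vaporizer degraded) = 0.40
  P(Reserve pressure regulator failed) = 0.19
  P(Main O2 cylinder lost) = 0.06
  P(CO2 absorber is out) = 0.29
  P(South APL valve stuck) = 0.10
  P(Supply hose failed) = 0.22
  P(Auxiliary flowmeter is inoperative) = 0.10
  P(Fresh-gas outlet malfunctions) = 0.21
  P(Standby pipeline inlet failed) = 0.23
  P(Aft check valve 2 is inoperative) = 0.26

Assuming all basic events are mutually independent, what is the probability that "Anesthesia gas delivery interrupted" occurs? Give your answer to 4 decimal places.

P(Scavenge line lost) [OR] = 1 − (1−0.06) × (1−0.40) = 0.436000
P(Breathing circuit unavailable) [AND] = 0.436000 × 0.19 = 0.082840
P(Pipeline path inoperative) [AND] = 0.10 × 0.22 = 0.022000
P(Vaporizer chain inoperative) [OR] = 1 − (1−0.06) × (1−0.29) × (1−0.022000) × (1−0.10) = 0.412555
P(O2 supply lost) [OR] = 1 − (1−0.412555) × (1−0.21) = 0.535918
P(Cylinder backup lost) [OR] = 1 − (1−0.535918) × (1−0.23) × (1−0.26) = 0.735566
P(Anesthesia gas delivery interrupted) [AND] = 0.082840 × 0.735566 = 0.060934
Rounded to 4 decimal places: P(Anesthesia gas delivery interrupted) ≈ 0.0609.

0.0609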